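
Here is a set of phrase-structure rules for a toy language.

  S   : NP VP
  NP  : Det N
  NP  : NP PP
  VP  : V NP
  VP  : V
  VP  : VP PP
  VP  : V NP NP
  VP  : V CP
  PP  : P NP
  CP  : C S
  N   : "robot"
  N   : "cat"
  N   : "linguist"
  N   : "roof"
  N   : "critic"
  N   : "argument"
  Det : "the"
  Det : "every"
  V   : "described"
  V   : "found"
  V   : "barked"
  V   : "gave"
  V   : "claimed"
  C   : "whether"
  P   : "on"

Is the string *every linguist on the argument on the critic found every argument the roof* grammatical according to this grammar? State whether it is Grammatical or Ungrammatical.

Grammatical

[S [NP [NP [Det every] [N linguist]] [PP [P on] [NP [NP [Det the] [N argument]] [PP [P on] [NP [Det the] [N critic]]]]]] [VP [V found] [NP [Det every] [N argument]] [NP [Det the] [N roof]]]]
The bracketing above is licensed at every node by one of the given productions, with S at the root.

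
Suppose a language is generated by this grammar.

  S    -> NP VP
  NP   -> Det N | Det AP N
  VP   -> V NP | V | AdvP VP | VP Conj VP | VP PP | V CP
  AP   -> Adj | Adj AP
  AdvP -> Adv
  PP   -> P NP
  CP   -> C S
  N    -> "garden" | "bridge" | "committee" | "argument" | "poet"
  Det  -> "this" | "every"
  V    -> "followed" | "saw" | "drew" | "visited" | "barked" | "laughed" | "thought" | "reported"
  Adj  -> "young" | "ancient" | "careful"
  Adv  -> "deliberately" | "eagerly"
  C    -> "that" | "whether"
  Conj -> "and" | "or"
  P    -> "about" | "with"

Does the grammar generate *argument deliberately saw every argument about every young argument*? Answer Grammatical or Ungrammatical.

For S → NP VP, no prefix of the string parses as an NP.

Ungrammatical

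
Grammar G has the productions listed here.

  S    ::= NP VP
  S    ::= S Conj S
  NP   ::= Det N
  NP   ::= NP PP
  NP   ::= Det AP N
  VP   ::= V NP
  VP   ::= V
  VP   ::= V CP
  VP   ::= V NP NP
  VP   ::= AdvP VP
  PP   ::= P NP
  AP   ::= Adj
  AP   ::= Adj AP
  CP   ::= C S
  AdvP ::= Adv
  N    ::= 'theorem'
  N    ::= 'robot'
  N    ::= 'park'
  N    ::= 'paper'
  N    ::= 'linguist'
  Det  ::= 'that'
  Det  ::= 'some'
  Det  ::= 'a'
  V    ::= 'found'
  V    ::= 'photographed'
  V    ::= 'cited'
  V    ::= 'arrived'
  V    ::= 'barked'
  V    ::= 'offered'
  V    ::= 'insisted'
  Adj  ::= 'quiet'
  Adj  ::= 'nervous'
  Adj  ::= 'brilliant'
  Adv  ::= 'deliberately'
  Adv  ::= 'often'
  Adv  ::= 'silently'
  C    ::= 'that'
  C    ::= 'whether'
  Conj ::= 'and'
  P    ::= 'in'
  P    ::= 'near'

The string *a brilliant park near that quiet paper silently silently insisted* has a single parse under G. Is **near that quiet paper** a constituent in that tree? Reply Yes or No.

Yes

[S [NP [NP [Det a] [AP [Adj brilliant]] [N park]] [PP [P near] [NP [Det that] [AP [Adj quiet]] [N paper]]]] [VP [AdvP [Adv silently]] [VP [AdvP [Adv silently]] [VP [V insisted]]]]]
The words 'near that quiet paper' are exhaustively dominated by a single PP node (built by PP → P NP), so they form a constituent.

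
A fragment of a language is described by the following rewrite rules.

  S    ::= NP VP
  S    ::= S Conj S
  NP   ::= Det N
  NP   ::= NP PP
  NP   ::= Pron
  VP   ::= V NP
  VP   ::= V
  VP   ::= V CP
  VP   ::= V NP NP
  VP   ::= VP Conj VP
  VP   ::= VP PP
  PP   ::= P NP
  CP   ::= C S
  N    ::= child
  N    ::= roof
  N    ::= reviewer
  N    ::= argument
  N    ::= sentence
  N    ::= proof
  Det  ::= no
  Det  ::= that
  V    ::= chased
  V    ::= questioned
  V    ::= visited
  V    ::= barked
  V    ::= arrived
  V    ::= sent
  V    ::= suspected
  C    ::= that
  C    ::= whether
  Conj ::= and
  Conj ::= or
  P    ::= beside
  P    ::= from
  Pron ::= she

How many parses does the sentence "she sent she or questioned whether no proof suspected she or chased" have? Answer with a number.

3

Two of the 3 distinct bracketings:
[S [NP [Pron she]] [VP [VP [V sent] [NP [Pron she]]] [Conj or] [VP [V questioned] [CP [C whether] [S [NP [Det no] [N proof]] [VP [VP [V suspected] [NP [Pron she]]] [Conj or] [VP [V chased]]]]]]]]
[S [NP [Pron she]] [VP [VP [V sent] [NP [Pron she]]] [Conj or] [VP [VP [V questioned] [CP [C whether] [S [NP [Det no] [N proof]] [VP [V suspected] [NP [Pron she]]]]]] [Conj or] [VP [V chased]]]]]
The trees differ in how a recursive rule is bracketed over the same span.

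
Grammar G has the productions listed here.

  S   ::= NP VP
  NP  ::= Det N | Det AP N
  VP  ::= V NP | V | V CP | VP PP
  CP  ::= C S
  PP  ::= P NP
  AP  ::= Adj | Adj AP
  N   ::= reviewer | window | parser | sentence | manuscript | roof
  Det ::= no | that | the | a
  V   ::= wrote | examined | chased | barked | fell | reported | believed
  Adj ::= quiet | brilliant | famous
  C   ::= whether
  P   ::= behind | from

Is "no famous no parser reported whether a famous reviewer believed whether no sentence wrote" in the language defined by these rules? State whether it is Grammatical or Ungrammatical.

An Adj word can never sit immediately before a Det word in any string this grammar generates, so the substring 'famous no' rules out a derivation.

Ungrammatical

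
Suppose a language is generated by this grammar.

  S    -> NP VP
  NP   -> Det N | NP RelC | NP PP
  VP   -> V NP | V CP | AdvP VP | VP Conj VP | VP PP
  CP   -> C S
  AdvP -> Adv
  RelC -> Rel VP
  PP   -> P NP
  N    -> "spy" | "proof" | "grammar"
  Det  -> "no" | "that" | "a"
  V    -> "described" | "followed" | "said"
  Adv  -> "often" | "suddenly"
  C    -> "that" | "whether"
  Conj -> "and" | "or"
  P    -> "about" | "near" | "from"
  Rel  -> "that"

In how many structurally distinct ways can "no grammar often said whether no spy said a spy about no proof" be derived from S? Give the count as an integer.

Two of the 4 distinct bracketings:
[S [NP [Det no] [N grammar]] [VP [AdvP [Adv often]] [VP [V said] [CP [C whether] [S [NP [Det no] [N spy]] [VP [V said] [NP [NP [Det a] [N spy]] [PP [P about] [NP [Det no] [N proof]]]]]]]]]]
[S [NP [Det no] [N grammar]] [VP [AdvP [Adv often]] [VP [V said] [CP [C whether] [S [NP [Det no] [N spy]] [VP [VP [V said] [NP [Det a] [N spy]]] [PP [P about] [NP [Det no] [N proof]]]]]]]]]
The difference turns on whether NP → NP PP is used at the relevant span, versus an alternative expansion of NP.

4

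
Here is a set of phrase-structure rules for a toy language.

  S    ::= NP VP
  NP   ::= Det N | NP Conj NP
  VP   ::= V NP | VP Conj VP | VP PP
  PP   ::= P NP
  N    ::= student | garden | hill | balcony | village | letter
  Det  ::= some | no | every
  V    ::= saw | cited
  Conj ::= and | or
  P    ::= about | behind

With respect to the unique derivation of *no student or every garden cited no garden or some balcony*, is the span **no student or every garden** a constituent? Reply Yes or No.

[S [NP [NP [Det no] [N student]] [Conj or] [NP [Det every] [N garden]]] [VP [V cited] [NP [NP [Det no] [N garden]] [Conj or] [NP [Det some] [N balcony]]]]]
The words 'no student or every garden' are exhaustively dominated by a single NP node (built by NP → NP Conj NP), so they form a constituent.

Yes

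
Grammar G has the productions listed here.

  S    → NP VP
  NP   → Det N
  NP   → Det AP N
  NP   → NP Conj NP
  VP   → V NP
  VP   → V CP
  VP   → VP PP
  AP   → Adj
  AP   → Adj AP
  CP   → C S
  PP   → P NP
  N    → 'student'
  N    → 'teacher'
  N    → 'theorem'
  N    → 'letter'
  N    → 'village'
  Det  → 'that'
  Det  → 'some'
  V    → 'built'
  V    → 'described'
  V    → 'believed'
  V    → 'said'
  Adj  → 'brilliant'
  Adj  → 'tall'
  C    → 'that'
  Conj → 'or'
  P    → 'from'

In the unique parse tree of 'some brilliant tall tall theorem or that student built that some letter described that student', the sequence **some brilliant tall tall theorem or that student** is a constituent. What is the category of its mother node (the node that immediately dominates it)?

S

[S [NP [NP [Det some] [AP [Adj brilliant] [AP [Adj tall] [AP [Adj tall]]]] [N theorem]] [Conj or] [NP [Det that] [N student]]] [VP [V built] [CP [C that] [S [NP [Det some] [N letter]] [VP [V described] [NP [Det that] [N student]]]]]]]
The span 'some brilliant tall tall theorem or that student' is the NP node built by NP → NP Conj NP.
Its mother is the S built by S → NP VP.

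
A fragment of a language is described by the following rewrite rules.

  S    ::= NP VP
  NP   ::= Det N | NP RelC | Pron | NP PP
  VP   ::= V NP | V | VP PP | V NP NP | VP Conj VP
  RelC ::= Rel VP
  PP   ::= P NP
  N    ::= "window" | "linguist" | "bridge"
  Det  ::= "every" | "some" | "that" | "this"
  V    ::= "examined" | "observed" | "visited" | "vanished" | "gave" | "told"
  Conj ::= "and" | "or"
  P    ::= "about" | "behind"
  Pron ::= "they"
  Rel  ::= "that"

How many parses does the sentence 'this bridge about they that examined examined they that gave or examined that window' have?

Two of the 6 distinct bracketings:
[S [NP [NP [NP [Det this] [N bridge]] [PP [P about] [NP [Pron they]]]] [RelC [Rel that] [VP [V examined]]]] [VP [V examined] [NP [NP [Pron they]] [RelC [Rel that] [VP [VP [V gave]] [Conj or] [VP [V examined] [NP [Det that] [N window]]]]]]]]
[S [NP [NP [NP [Det this] [N bridge]] [PP [P about] [NP [Pron they]]]] [RelC [Rel that] [VP [V examined]]]] [VP [V examined] [NP [NP [Pron they]] [RelC [Rel that] [VP [VP [V gave]] [Conj or] [VP [V examined]]]]] [NP [Det that] [N window]]]]
The difference turns on whether VP → V NP is used at the relevant span, versus an alternative expansion of VP.

6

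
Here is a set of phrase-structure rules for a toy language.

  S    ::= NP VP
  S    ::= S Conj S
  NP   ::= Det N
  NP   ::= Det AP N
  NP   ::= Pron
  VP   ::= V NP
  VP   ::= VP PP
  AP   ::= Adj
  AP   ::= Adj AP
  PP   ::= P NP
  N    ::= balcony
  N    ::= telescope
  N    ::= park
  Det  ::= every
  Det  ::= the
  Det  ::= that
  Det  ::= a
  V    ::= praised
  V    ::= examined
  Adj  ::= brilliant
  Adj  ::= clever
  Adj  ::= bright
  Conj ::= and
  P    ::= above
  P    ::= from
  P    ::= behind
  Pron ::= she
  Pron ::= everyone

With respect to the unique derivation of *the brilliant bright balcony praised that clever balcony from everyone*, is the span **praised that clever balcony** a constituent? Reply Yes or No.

[S [NP [Det the] [AP [Adj brilliant] [AP [Adj bright]]] [N balcony]] [VP [VP [V praised] [NP [Det that] [AP [Adj clever]] [N balcony]]] [PP [P from] [NP [Pron everyone]]]]]
The words 'praised that clever balcony' are exhaustively dominated by a single VP node (built by VP → V NP), so they form a constituent.

Yes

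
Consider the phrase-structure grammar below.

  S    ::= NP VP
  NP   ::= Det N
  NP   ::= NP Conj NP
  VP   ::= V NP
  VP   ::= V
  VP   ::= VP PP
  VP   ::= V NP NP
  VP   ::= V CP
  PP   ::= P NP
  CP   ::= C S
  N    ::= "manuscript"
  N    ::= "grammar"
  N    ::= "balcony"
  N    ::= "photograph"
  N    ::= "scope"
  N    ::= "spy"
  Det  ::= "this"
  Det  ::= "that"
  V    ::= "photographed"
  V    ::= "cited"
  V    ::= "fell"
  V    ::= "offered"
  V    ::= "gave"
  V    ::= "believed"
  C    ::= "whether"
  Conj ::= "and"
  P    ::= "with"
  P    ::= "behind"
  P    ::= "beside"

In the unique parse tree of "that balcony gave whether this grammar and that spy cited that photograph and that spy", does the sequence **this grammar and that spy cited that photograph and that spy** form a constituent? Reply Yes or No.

Yes

[S [NP [Det that] [N balcony]] [VP [V gave] [CP [C whether] [S [NP [NP [Det this] [N grammar]] [Conj and] [NP [Det that] [N spy]]] [VP [V cited] [NP [NP [Det that] [N photograph]] [Conj and] [NP [Det that] [N spy]]]]]]]]
The words 'this grammar and that spy cited that photograph and that spy' are exhaustively dominated by a single S node (built by S → NP VP), so they form a constituent.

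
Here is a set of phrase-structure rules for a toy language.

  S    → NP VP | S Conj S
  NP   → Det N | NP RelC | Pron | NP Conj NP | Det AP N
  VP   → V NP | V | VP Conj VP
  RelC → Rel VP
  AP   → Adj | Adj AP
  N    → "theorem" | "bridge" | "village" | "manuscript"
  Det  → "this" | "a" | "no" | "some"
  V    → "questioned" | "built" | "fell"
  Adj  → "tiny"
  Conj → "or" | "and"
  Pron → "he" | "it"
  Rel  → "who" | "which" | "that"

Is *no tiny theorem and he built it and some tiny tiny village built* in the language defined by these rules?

Grammatical

[S [S [NP [NP [Det no] [AP [Adj tiny]] [N theorem]] [Conj and] [NP [Pron he]]] [VP [V built] [NP [Pron it]]]] [Conj and] [S [NP [Det some] [AP [Adj tiny] [AP [Adj tiny]]] [N village]] [VP [V built]]]]
The bracketing above is licensed at every node by one of the given productions, with S at the root.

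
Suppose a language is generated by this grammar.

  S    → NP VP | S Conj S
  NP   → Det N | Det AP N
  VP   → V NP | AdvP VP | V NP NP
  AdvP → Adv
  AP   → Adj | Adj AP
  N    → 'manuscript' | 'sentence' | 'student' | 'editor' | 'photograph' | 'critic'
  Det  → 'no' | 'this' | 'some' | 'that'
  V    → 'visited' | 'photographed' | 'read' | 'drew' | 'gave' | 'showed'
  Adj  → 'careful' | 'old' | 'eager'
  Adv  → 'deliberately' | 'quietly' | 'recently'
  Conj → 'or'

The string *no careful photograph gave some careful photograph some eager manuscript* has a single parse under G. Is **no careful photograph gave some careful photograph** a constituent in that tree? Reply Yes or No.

[S [NP [Det no] [AP [Adj careful]] [N photograph]] [VP [V gave] [NP [Det some] [AP [Adj careful]] [N photograph]] [NP [Det some] [AP [Adj eager]] [N manuscript]]]]
The smallest constituent containing 'no careful photograph gave some careful photograph' is the S spanning 'no careful photograph gave some careful photograph some eager manuscript'; no single node in the tree dominates exactly the given words.

No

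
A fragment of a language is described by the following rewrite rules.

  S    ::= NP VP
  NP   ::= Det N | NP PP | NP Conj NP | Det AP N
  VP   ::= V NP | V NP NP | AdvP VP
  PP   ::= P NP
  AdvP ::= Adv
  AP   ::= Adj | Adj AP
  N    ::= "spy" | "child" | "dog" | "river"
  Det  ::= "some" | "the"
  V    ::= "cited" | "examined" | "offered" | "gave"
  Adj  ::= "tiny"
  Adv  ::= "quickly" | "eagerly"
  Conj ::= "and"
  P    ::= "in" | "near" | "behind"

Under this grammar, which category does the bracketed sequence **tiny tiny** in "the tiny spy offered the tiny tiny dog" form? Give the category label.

AP

[S [NP [Det the] [AP [Adj tiny]] [N spy]] [VP [V offered] [NP [Det the] [AP [Adj tiny] [AP [Adj tiny]]] [N dog]]]]
The span 'tiny tiny' is the AP node built by AP → Adj AP.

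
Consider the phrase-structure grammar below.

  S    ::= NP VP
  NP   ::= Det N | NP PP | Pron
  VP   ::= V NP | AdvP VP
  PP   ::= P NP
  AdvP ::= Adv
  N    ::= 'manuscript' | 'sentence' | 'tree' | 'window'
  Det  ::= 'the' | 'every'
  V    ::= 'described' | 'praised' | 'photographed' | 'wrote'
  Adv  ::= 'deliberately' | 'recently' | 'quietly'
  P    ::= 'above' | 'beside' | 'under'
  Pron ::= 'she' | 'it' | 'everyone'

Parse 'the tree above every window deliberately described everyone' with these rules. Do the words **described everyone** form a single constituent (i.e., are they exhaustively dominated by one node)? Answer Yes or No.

Yes

[S [NP [NP [Det the] [N tree]] [PP [P above] [NP [Det every] [N window]]]] [VP [AdvP [Adv deliberately]] [VP [V described] [NP [Pron everyone]]]]]
The words 'described everyone' are exhaustively dominated by a single VP node (built by VP → V NP), so they form a constituent.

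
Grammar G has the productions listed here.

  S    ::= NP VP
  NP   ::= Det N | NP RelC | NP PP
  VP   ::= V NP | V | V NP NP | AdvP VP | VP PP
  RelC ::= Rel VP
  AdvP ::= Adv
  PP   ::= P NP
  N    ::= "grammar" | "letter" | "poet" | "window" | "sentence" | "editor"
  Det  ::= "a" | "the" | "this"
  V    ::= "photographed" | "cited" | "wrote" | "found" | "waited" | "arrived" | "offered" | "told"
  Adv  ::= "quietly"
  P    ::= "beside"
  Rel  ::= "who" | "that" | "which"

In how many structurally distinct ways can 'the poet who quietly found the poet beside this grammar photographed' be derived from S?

Two of the 4 distinct bracketings:
[S [NP [NP [Det the] [N poet]] [RelC [Rel who] [VP [AdvP [Adv quietly]] [VP [V found] [NP [NP [Det the] [N poet]] [PP [P beside] [NP [Det this] [N grammar]]]]]]]] [VP [V photographed]]]
[S [NP [NP [Det the] [N poet]] [RelC [Rel who] [VP [AdvP [Adv quietly]] [VP [VP [V found] [NP [Det the] [N poet]]] [PP [P beside] [NP [Det this] [N grammar]]]]]]] [VP [V photographed]]]
The difference turns on whether NP → NP PP is used at the relevant span, versus an alternative expansion of NP.

4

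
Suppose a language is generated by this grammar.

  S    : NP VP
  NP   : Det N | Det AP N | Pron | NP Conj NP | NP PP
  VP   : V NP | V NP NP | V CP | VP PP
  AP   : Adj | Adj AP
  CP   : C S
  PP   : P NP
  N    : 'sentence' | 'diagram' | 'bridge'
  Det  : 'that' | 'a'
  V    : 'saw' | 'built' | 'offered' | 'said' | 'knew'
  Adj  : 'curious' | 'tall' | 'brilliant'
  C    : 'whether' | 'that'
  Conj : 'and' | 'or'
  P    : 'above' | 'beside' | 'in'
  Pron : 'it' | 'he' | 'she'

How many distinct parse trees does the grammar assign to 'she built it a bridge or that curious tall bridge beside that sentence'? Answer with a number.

3

Two of the 3 distinct bracketings:
[S [NP [Pron she]] [VP [V built] [NP [Pron it]] [NP [NP [Det a] [N bridge]] [Conj or] [NP [NP [Det that] [AP [Adj curious] [AP [Adj tall]]] [N bridge]] [PP [P beside] [NP [Det that] [N sentence]]]]]]]
[S [NP [Pron she]] [VP [V built] [NP [Pron it]] [NP [NP [NP [Det a] [N bridge]] [Conj or] [NP [Det that] [AP [Adj curious] [AP [Adj tall]]] [N bridge]]] [PP [P beside] [NP [Det that] [N sentence]]]]]]
The trees differ in how a recursive rule is bracketed over the same span.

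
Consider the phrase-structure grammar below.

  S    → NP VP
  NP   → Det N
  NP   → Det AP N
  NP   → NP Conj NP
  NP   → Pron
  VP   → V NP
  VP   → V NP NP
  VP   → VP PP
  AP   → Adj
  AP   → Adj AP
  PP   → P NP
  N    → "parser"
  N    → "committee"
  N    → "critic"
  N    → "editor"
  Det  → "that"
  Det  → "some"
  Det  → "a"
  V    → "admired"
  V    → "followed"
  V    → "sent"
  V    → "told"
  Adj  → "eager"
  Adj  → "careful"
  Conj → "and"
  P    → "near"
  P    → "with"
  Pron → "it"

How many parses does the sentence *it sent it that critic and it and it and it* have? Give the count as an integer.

Two of the 5 distinct bracketings:
[S [NP [Pron it]] [VP [V sent] [NP [Pron it]] [NP [NP [Det that] [N critic]] [Conj and] [NP [NP [Pron it]] [Conj and] [NP [NP [Pron it]] [Conj and] [NP [Pron it]]]]]]]
[S [NP [Pron it]] [VP [V sent] [NP [Pron it]] [NP [NP [Det that] [N critic]] [Conj and] [NP [NP [NP [Pron it]] [Conj and] [NP [Pron it]]] [Conj and] [NP [Pron it]]]]]]
The trees differ in how a recursive rule is bracketed over the same span.

5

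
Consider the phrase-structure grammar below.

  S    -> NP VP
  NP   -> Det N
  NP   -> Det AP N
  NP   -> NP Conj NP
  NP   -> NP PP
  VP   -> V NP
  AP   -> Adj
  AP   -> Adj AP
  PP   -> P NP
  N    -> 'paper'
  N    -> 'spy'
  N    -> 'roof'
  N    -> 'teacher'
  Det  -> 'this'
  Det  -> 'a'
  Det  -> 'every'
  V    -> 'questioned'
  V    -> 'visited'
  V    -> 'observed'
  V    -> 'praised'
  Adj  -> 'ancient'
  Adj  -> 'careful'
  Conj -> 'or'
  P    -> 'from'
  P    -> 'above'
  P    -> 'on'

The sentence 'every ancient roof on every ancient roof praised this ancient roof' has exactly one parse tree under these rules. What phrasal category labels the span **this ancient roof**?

S
  NP
    NP
      Det: every
      AP
        Adj: ancient
      N: roof
    PP
      P: on
      NP
        Det: every
        AP
          Adj: ancient
        N: roof
  VP
    V: praised
    NP
      Det: this
      AP
        Adj: ancient
      N: roof
The span 'this ancient roof' is the NP node built by NP → Det AP N.

NP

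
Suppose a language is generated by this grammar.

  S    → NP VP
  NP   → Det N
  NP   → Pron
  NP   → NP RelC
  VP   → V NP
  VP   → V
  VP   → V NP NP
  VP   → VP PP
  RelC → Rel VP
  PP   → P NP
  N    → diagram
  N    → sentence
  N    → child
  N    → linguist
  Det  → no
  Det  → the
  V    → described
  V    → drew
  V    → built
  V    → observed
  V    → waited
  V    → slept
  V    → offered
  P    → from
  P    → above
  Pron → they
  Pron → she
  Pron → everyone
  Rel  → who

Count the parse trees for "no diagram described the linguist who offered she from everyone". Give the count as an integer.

Two of the 3 distinct bracketings:
[S [NP [Det no] [N diagram]] [VP [V described] [NP [NP [Det the] [N linguist]] [RelC [Rel who] [VP [VP [V offered] [NP [Pron she]]] [PP [P from] [NP [Pron everyone]]]]]]]]
[S [NP [Det no] [N diagram]] [VP [VP [V described] [NP [NP [Det the] [N linguist]] [RelC [Rel who] [VP [V offered] [NP [Pron she]]]]]] [PP [P from] [NP [Pron everyone]]]]]
The trees differ in how a recursive rule is bracketed over the same span.

3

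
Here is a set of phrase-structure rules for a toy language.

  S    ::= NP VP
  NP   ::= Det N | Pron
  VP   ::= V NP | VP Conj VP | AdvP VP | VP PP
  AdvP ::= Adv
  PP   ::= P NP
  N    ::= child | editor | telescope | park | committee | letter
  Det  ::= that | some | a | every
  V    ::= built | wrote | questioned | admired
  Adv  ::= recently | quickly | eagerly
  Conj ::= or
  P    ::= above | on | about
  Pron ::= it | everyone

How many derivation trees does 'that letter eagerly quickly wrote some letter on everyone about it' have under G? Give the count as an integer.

6

Two of the 6 distinct bracketings:
[S [NP [Det that] [N letter]] [VP [AdvP [Adv eagerly]] [VP [AdvP [Adv quickly]] [VP [VP [VP [V wrote] [NP [Det some] [N letter]]] [PP [P on] [NP [Pron everyone]]]] [PP [P about] [NP [Pron it]]]]]]]
[S [NP [Det that] [N letter]] [VP [AdvP [Adv eagerly]] [VP [VP [AdvP [Adv quickly]] [VP [VP [V wrote] [NP [Det some] [N letter]]] [PP [P on] [NP [Pron everyone]]]]] [PP [P about] [NP [Pron it]]]]]]
The trees differ in how a recursive rule is bracketed over the same span.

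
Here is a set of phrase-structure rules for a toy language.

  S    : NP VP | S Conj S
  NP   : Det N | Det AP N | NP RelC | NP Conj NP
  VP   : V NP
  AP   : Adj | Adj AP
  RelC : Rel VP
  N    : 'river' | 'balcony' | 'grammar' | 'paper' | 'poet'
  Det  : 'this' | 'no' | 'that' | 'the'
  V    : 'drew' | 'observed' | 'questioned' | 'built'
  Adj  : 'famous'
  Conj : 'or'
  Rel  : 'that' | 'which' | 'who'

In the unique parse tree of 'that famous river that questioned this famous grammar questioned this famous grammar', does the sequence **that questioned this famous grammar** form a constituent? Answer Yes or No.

Yes

[S [NP [NP [Det that] [AP [Adj famous]] [N river]] [RelC [Rel that] [VP [V questioned] [NP [Det this] [AP [Adj famous]] [N grammar]]]]] [VP [V questioned] [NP [Det this] [AP [Adj famous]] [N grammar]]]]
The words 'that questioned this famous grammar' are exhaustively dominated by a single RelC node (built by RelC → Rel VP), so they form a constituent.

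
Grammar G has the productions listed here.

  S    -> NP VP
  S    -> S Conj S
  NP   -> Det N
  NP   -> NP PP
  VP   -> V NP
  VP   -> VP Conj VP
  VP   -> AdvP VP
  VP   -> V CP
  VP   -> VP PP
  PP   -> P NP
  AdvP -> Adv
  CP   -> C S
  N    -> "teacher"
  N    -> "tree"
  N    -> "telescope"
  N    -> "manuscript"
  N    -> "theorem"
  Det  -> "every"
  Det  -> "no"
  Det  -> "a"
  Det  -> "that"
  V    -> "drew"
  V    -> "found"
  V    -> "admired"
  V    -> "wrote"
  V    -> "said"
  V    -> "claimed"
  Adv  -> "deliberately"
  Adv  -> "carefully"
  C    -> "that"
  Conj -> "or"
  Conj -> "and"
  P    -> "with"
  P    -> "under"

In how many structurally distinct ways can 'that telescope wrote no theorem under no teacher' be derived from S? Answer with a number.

The two bracketings:
[S [NP [Det that] [N telescope]] [VP [V wrote] [NP [NP [Det no] [N theorem]] [PP [P under] [NP [Det no] [N teacher]]]]]]
[S [NP [Det that] [N telescope]] [VP [VP [V wrote] [NP [Det no] [N theorem]]] [PP [P under] [NP [Det no] [N teacher]]]]]
The difference turns on whether NP → NP PP is used at the relevant span, versus an alternative expansion of NP.

2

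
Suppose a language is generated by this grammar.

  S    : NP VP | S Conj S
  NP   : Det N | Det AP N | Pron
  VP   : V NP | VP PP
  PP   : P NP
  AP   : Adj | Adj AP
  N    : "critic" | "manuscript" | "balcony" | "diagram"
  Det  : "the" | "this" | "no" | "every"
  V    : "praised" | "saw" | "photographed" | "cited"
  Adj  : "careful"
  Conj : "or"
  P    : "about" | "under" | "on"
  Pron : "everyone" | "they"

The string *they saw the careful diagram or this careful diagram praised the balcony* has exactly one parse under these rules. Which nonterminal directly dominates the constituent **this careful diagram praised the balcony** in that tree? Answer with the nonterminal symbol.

[S [S [NP [Pron they]] [VP [V saw] [NP [Det the] [AP [Adj careful]] [N diagram]]]] [Conj or] [S [NP [Det this] [AP [Adj careful]] [N diagram]] [VP [V praised] [NP [Det the] [N balcony]]]]]
The span 'this careful diagram praised the balcony' is the S node built by S → NP VP.
Its mother is the S built by S → S Conj S.

S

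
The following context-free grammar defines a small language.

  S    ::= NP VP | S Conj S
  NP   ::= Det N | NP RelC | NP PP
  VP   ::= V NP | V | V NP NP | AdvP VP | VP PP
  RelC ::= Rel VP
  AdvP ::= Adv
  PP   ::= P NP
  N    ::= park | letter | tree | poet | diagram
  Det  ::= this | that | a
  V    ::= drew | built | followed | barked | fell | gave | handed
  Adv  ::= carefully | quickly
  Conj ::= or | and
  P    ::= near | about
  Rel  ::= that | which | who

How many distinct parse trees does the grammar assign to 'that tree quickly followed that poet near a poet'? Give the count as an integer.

3

Two of the 3 distinct bracketings:
[S [NP [Det that] [N tree]] [VP [AdvP [Adv quickly]] [VP [V followed] [NP [NP [Det that] [N poet]] [PP [P near] [NP [Det a] [N poet]]]]]]]
[S [NP [Det that] [N tree]] [VP [AdvP [Adv quickly]] [VP [VP [V followed] [NP [Det that] [N poet]]] [PP [P near] [NP [Det a] [N poet]]]]]]
The difference turns on whether NP → NP PP is used at the relevant span, versus an alternative expansion of NP.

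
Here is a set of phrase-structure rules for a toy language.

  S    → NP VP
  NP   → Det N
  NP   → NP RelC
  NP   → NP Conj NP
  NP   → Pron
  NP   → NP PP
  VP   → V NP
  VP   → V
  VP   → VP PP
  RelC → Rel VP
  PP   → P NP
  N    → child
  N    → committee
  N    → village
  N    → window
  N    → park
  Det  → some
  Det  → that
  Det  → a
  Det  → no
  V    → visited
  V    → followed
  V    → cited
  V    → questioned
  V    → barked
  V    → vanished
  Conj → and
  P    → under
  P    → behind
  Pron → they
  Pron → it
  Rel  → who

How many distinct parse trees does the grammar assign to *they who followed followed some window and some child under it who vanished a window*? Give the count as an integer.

Two of the 6 distinct bracketings:
[S [NP [NP [Pron they]] [RelC [Rel who] [VP [V followed]]]] [VP [V followed] [NP [NP [NP [Det some] [N window]] [Conj and] [NP [NP [Det some] [N child]] [PP [P under] [NP [Pron it]]]]] [RelC [Rel who] [VP [V vanished] [NP [Det a] [N window]]]]]]]
[S [NP [NP [Pron they]] [RelC [Rel who] [VP [V followed]]]] [VP [V followed] [NP [NP [NP [NP [Det some] [N window]] [Conj and] [NP [Det some] [N child]]] [PP [P under] [NP [Pron it]]]] [RelC [Rel who] [VP [V vanished] [NP [Det a] [N window]]]]]]]
The trees differ in how a recursive rule is bracketed over the same span.

6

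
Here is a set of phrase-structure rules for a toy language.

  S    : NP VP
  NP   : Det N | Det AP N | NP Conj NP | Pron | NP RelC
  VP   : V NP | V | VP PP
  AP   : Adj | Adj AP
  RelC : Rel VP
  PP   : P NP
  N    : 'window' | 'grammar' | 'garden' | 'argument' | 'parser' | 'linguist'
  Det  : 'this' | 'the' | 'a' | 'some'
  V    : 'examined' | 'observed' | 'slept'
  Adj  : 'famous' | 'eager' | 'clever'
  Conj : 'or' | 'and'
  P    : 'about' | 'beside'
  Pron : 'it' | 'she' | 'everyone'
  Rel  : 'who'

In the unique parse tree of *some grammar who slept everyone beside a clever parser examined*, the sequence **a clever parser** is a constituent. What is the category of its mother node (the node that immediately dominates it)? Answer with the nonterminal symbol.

[S [NP [NP [Det some] [N grammar]] [RelC [Rel who] [VP [VP [V slept] [NP [Pron everyone]]] [PP [P beside] [NP [Det a] [AP [Adj clever]] [N parser]]]]]] [VP [V examined]]]
The span 'a clever parser' is the NP node built by NP → Det AP N.
Its mother is the PP built by PP → P NP.

PP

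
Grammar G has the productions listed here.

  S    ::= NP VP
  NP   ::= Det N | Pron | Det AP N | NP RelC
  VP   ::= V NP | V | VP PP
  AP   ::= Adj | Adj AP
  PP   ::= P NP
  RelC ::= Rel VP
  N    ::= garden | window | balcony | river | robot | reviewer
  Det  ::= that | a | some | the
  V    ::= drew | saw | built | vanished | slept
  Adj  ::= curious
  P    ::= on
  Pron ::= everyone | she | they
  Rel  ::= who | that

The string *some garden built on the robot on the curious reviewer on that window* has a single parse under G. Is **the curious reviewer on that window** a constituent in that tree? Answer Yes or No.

[S [NP [Det some] [N garden]] [VP [VP [VP [VP [V built]] [PP [P on] [NP [Det the] [N robot]]]] [PP [P on] [NP [Det the] [AP [Adj curious]] [N reviewer]]]] [PP [P on] [NP [Det that] [N window]]]]]
The smallest constituent containing 'the curious reviewer on that window' is the VP spanning 'built on the robot on the curious reviewer on that window'; no single node in the tree dominates exactly the given words.

No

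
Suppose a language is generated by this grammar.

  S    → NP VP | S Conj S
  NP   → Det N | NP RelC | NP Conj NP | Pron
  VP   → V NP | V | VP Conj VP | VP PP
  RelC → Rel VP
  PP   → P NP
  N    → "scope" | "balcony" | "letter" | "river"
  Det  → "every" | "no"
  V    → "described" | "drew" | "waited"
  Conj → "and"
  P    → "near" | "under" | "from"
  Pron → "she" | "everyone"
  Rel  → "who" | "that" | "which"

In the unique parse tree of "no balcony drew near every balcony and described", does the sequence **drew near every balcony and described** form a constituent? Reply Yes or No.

Yes

[S [NP [Det no] [N balcony]] [VP [VP [VP [V drew]] [PP [P near] [NP [Det every] [N balcony]]]] [Conj and] [VP [V described]]]]
The words 'drew near every balcony and described' are exhaustively dominated by a single VP node (built by VP → VP Conj VP), so they form a constituent.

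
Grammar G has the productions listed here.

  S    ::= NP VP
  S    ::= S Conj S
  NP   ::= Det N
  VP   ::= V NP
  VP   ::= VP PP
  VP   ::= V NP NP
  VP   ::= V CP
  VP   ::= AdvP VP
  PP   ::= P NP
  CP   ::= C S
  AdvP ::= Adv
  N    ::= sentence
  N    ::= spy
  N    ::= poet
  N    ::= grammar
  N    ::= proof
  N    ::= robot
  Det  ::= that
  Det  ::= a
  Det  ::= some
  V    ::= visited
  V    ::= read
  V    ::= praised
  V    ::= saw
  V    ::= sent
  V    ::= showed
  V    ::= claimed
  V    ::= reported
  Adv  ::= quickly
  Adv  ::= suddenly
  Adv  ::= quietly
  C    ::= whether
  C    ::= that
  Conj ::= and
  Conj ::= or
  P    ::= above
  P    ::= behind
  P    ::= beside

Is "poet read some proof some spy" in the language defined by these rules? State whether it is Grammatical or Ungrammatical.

Ungrammatical

For S → NP VP, no prefix of the string parses as an NP. The alternative S rule S → S Conj S likewise has no satisfying split.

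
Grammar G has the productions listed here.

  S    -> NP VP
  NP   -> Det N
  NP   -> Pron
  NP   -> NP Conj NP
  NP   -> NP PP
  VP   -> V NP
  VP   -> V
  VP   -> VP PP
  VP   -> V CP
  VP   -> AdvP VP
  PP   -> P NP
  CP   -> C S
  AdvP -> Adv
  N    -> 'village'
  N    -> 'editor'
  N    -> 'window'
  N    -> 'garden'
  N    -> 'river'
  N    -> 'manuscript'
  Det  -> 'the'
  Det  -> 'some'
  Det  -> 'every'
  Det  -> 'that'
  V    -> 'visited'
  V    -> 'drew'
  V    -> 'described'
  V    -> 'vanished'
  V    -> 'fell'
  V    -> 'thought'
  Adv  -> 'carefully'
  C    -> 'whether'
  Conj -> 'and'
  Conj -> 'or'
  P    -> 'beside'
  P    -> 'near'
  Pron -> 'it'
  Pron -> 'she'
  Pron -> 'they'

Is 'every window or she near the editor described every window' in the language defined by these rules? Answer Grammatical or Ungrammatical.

S
  NP
    NP
      Det: every
      N: window
    Conj: or
    NP
      NP
        Pron: she
      PP
        P: near
        NP
          Det: the
          N: editor
  VP
    V: described
    NP
      Det: every
      N: window
Every word is introduced by a lexical rule and the phrasal rules combine the resulting categories into a single S.

Grammatical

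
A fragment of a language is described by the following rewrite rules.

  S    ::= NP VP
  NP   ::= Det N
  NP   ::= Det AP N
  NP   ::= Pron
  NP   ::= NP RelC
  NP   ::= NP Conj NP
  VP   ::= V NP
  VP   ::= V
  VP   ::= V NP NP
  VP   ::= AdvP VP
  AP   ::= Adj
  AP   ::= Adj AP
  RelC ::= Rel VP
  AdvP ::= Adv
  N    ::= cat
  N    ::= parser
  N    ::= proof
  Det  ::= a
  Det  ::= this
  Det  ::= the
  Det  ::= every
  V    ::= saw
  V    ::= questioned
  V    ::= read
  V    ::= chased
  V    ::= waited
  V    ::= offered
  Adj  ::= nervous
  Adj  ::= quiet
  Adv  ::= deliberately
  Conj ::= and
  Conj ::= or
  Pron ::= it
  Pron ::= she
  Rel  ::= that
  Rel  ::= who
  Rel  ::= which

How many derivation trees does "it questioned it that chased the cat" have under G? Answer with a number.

The two bracketings:
[S [NP [Pron it]] [VP [V questioned] [NP [NP [Pron it]] [RelC [Rel that] [VP [V chased] [NP [Det the] [N cat]]]]]]]
[S [NP [Pron it]] [VP [V questioned] [NP [NP [Pron it]] [RelC [Rel that] [VP [V chased]]]] [NP [Det the] [N cat]]]]
The difference turns on whether VP → V is used at the relevant span, versus an alternative expansion of VP.

2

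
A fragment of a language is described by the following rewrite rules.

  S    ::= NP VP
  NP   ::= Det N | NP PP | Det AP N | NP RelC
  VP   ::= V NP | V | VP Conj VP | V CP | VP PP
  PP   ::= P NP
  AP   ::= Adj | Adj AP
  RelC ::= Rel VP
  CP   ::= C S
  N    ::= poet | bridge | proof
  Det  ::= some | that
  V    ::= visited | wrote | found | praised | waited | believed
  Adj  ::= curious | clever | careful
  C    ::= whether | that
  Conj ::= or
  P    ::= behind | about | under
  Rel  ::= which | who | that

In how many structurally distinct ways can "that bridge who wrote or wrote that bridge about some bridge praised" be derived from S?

Two of the 4 distinct bracketings:
[S [NP [NP [NP [Det that] [N bridge]] [RelC [Rel who] [VP [VP [V wrote]] [Conj or] [VP [V wrote] [NP [Det that] [N bridge]]]]]] [PP [P about] [NP [Det some] [N bridge]]]] [VP [V praised]]]
[S [NP [NP [Det that] [N bridge]] [RelC [Rel who] [VP [VP [V wrote]] [Conj or] [VP [V wrote] [NP [NP [Det that] [N bridge]] [PP [P about] [NP [Det some] [N bridge]]]]]]]] [VP [V praised]]]
The trees differ in how a recursive rule is bracketed over the same span.

4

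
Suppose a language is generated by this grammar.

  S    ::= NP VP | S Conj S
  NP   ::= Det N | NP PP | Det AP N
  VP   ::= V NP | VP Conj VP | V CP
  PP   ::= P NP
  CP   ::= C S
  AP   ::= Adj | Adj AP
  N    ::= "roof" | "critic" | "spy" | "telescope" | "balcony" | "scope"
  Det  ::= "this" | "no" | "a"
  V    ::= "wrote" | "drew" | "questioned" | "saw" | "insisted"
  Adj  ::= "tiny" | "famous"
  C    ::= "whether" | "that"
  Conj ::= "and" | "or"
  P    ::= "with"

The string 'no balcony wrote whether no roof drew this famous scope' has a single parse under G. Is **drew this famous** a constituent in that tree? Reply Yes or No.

[S [NP [Det no] [N balcony]] [VP [V wrote] [CP [C whether] [S [NP [Det no] [N roof]] [VP [V drew] [NP [Det this] [AP [Adj famous]] [N scope]]]]]]]
The smallest constituent containing 'drew this famous' is the VP spanning 'drew this famous scope'; no single node in the tree dominates exactly the given words.

No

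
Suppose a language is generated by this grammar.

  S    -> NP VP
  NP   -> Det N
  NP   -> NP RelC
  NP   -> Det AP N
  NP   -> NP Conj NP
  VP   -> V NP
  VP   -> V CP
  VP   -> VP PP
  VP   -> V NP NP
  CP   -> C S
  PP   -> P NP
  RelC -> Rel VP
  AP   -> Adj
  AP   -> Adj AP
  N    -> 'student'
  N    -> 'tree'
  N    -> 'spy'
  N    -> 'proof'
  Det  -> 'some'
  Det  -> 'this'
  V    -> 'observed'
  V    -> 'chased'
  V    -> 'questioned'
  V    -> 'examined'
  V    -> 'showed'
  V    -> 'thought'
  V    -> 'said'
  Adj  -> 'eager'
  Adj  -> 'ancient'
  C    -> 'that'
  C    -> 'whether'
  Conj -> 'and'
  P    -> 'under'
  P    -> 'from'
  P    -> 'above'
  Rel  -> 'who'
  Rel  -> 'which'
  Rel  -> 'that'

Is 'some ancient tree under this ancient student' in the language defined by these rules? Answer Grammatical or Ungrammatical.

For S → NP VP, the only prefix that parses as NP is 'some ancient tree', but the remainder 'under this ancient student' is not a VP under these rules.

Ungrammatical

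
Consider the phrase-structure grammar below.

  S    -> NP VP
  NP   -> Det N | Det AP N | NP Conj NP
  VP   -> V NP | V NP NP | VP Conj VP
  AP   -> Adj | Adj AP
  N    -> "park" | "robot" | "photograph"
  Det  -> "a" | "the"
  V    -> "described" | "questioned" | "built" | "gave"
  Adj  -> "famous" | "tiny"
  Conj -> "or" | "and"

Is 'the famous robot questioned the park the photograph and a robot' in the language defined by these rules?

Grammatical

S
  NP
    Det: the
    AP
      Adj: famous
    N: robot
  VP
    V: questioned
    NP
      Det: the
      N: park
    NP
      NP
        Det: the
        N: photograph
      Conj: and
      NP
        Det: a
        N: robot
Every word is introduced by a lexical rule and the phrasal rules combine the resulting categories into a single S.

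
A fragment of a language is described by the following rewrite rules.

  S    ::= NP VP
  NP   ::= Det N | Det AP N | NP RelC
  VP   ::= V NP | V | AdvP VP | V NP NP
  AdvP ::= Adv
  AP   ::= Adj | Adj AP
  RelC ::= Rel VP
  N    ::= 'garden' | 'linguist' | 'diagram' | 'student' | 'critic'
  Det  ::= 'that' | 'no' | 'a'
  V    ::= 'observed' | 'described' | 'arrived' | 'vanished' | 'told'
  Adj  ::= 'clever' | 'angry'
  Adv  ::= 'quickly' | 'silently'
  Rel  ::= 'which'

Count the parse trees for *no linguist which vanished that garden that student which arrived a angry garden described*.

2

The two bracketings:
[S [NP [NP [Det no] [N linguist]] [RelC [Rel which] [VP [V vanished] [NP [Det that] [N garden]] [NP [NP [Det that] [N student]] [RelC [Rel which] [VP [V arrived] [NP [Det a] [AP [Adj angry]] [N garden]]]]]]]] [VP [V described]]]
[S [NP [NP [NP [Det no] [N linguist]] [RelC [Rel which] [VP [V vanished] [NP [Det that] [N garden]] [NP [Det that] [N student]]]]] [RelC [Rel which] [VP [V arrived] [NP [Det a] [AP [Adj angry]] [N garden]]]]] [VP [V described]]]
The trees differ in how a recursive rule is bracketed over the same span.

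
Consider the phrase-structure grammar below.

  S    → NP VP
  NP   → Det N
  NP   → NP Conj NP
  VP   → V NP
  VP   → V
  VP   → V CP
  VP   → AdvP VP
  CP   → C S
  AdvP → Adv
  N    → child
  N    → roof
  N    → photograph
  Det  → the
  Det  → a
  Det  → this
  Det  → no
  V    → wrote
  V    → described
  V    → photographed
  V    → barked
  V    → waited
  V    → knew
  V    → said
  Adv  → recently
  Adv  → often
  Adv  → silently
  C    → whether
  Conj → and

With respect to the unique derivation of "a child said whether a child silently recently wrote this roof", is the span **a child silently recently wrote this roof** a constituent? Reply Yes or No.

Yes

[S [NP [Det a] [N child]] [VP [V said] [CP [C whether] [S [NP [Det a] [N child]] [VP [AdvP [Adv silently]] [VP [AdvP [Adv recently]] [VP [V wrote] [NP [Det this] [N roof]]]]]]]]]
The words 'a child silently recently wrote this roof' are exhaustively dominated by a single S node (built by S → NP VP), so they form a constituent.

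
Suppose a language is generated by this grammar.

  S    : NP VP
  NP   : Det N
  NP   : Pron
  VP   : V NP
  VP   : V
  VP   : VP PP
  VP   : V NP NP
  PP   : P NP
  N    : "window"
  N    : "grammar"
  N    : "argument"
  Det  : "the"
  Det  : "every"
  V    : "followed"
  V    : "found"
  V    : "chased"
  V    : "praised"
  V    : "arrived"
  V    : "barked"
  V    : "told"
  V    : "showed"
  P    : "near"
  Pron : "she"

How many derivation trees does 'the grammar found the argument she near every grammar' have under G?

1

[S [NP [Det the] [N grammar]] [VP [VP [V found] [NP [Det the] [N argument]] [NP [Pron she]]] [PP [P near] [NP [Det every] [N grammar]]]]]
No rule offers an alternative attachment or grouping for any span, so this is the only derivation.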